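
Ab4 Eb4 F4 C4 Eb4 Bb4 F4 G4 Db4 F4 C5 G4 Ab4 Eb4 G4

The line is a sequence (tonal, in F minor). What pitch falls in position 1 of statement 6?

Grouping in 5s, the 1st note of each cell is Ab4, Bb4, C5.
Extending up a 2nd: Db5 → Eb5 → F5.

F5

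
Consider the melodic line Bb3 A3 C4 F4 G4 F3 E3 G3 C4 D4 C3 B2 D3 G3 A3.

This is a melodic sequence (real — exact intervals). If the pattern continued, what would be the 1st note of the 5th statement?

D2

Grouping in 5s, the 1st note of each cell is Bb3, F3, C3.
Extending down a 4th: G2 → D2.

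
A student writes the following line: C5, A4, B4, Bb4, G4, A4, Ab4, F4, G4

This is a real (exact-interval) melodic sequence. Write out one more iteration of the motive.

Unit = 3 notes; the statements start on C5, Bb4, Ab4, moving down a 2nd each time.
Statement 4 starts on Gb4 and keeps the same exact contour: Gb4 Eb4 F4.

Gb4 Eb4 F4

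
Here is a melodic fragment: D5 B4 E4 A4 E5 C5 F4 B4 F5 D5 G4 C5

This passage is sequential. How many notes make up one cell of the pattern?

Try groups of 4 (3 cells in 12 notes):
D5 B4 E4 A4 | E5 C5 F4 B4 | F5 D5 G4 C5
Every group is a transposition up a 2nd of the one before; no shorter unit works.

4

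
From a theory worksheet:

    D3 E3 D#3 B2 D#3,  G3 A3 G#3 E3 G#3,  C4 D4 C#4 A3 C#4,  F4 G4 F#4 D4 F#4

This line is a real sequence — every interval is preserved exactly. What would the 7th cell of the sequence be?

With a 5-note motive the entries are D3, G3, C4, F4, each up a 4th from the previous.
Carrying on: Bb4 → Eb5 → Ab5.
From Ab5 the exact shape gives Ab5 Bb5 A5 F5 A5.

Ab5 Bb5 A5 F5 A5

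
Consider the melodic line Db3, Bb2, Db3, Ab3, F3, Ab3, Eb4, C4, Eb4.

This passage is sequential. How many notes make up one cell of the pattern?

3

There are 9 notes; a 3-note unit gives 3 cells:
Db3 Bb2 Db3 | Ab3 F3 Ab3 | Eb4 C4 Eb4
That's a consistent up a 5th shift per cell, and no other grouping gives one.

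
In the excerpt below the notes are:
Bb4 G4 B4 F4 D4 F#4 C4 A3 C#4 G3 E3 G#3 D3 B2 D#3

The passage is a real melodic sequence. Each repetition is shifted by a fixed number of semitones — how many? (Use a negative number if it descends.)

-5

Unit = 3 notes; the statements start on Bb4, F4, C4, G3, D3, moving down a 4th each time.
Counting half-steps from Bb4 to F4: -5.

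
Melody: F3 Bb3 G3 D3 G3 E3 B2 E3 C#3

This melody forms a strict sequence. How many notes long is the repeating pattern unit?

Try groups of 3 (3 cells in 9 notes):
F3 Bb3 G3 | D3 G3 E3 | B2 E3 C#3
Every group is a transposition down a 3rd of the one before; no shorter unit works.

3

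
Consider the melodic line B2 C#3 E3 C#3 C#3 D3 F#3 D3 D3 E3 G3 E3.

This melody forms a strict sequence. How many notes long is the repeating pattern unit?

4

Try groups of 4 (3 cells in 12 notes):
B2 C#3 E3 C#3 | C#3 D3 F#3 D3 | D3 E3 G3 E3
That's a consistent up a 2nd shift per cell, and no other grouping gives one.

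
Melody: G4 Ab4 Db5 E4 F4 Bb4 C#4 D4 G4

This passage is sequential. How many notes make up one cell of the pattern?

3

Try groups of 3 (3 cells in 9 notes):
G4 Ab4 Db5 | E4 F4 Bb4 | C#4 D4 G4
Each cell is the previous one down a 3rd — so the unit is 3 notes.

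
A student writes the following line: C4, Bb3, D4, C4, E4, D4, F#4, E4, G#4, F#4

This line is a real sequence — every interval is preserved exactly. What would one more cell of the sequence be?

A#4 G#4

Taking 2-note groups, the heads are C4, D4, E4, F#4, G#4: the pattern moves up a 2nd.
From A#4 the exact shape gives A#4 G#4.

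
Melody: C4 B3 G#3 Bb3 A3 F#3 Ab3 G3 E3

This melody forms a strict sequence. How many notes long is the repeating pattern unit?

3

9 notes total. Splitting into 3 groups of 3:
C4 B3 G#3 | Bb3 A3 F#3 | Ab3 G3 E3
That's a consistent down a 2nd shift per cell, and no other grouping gives one.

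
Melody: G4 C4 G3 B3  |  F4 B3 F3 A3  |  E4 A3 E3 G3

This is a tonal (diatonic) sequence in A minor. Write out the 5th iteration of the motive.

C4 F3 C3 E3

With a 4-note motive the entries are G4, F4, E4, each down a 2nd from the previous.
Extending down a 2nd: D4 → C4.
So cell 5 is C4 F3 C3 E3.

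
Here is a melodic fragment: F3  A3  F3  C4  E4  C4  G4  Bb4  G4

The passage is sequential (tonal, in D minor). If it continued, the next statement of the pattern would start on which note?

D5

The 3-note cells begin on F3, C4, G4 — each up a 5th from the last.
One more step up a 5th gives D5.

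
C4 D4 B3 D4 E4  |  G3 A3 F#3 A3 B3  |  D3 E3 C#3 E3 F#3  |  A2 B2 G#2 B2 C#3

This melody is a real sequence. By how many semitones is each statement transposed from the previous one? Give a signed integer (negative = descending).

-5

The 5-note cells begin on C4, G3, D3, A2 — each down a 4th from the last.
C4→G3 is 55 − 60 = -5 semitones.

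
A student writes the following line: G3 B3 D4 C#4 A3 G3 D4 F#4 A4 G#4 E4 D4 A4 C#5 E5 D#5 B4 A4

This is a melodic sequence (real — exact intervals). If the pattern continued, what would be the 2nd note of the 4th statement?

With 6-note cells, note 2 of each statement runs B3, F#4, C#5.
One more up a 5th gives G#5.

G#5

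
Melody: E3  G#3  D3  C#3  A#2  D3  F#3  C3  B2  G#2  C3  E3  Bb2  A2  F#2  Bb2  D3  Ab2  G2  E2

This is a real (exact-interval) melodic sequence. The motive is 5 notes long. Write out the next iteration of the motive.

Ab2 C3 Gb2 F2 D2

The 5-note cells begin on E3, D3, C3, Bb2 — each down a 2nd from the last.
So cell 5 is Ab2 C3 Gb2 F2 D2.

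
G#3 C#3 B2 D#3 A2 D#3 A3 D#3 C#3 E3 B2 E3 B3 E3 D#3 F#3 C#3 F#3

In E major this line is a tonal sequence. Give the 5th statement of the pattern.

D#4 G#3 F#3 A3 E3 A3

Unit = 6 notes; the statements start on G#3, A3, B3, moving up a 2nd each time.
Carrying on: C#4 → D#4.
Statement 5 starts on D#4 and keeps the same diatonic contour: D#4 G#3 F#3 A3 E3 A3.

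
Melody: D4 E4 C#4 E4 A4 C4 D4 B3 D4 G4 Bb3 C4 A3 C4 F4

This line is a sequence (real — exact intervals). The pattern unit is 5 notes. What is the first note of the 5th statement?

Taking 5-note groups, the heads are D4, C4, Bb3: the pattern moves down a 2nd.
Continuing: Ab3 → Gb3. Statement 5 starts on Gb3.

Gb3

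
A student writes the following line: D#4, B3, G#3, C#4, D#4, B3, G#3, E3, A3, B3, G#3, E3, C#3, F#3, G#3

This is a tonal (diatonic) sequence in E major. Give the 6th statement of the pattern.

A2 F#2 D#2 G#2 A2

The 5-note cells begin on D#4, B3, G#3 — each down a 3rd from the last.
Extending down a 3rd: E3 → C#3 → A2.
Statement 6 starts on A2 and keeps the same diatonic contour: A2 F#2 D#2 G#2 A2.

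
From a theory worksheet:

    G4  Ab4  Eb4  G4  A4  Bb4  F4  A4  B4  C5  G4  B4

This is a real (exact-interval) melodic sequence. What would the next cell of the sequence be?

C#5 D5 A4 C#5

Taking 4-note groups, the heads are G4, A4, B4: the pattern moves up a 2nd.
So cell 4 is C#5 D5 A4 C#5.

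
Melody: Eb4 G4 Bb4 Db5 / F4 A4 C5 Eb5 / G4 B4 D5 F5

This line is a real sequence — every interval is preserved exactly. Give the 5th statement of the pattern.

B4 D#5 F#5 A5

Unit = 4 notes; the statements start on Eb4, F4, G4, moving up a 2nd each time.
Extending up a 2nd: A4 → B4.
From B4 the exact shape gives B4 D#5 F#5 A5.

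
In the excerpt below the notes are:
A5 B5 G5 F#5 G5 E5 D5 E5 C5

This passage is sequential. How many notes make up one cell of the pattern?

3

Try groups of 3 (3 cells in 9 notes):
A5 B5 G5 | F#5 G5 E5 | D5 E5 C5
That's a consistent down a 3rd shift per cell, and no other grouping gives one.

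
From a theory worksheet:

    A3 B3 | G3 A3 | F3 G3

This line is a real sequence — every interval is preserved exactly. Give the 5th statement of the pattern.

Db3 Eb3

Taking 2-note groups, the heads are A3, G3, F3: the pattern moves down a 2nd.
Continuing the starts: Eb3 → Db3.
So cell 5 is Db3 Eb3.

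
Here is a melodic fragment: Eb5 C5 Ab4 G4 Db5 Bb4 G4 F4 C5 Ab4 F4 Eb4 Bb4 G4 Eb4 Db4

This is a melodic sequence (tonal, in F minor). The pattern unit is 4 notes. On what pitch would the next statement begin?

Unit = 4 notes; the statements start on Eb5, Db5, C5, Bb4, moving down a 2nd each time.
The next head, down a 2nd from Bb4, is Ab4.

Ab4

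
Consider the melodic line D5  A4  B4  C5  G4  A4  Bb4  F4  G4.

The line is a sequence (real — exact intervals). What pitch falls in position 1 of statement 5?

Gb4

With 3-note cells, note 1 of each statement runs D5, C5, Bb4.
Carrying that down a 2nd forward: Ab4 → Gb4.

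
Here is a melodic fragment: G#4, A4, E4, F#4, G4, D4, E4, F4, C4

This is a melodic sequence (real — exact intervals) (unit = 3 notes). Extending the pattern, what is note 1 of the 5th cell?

Grouping in 3s, the 1st note of each cell is G#4, F#4, E4.
Each moves down a 2nd. Continuing: D4 → C4.

C4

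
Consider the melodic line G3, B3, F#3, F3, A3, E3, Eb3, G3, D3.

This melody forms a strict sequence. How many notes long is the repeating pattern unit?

3

There are 9 notes; a 3-note unit gives 3 cells:
G3 B3 F#3 | F3 A3 E3 | Eb3 G3 D3
That's a consistent down a 2nd shift per cell, and no other grouping gives one.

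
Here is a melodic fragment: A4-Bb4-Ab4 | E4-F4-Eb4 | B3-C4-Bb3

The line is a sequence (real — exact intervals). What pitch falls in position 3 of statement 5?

The unit is 3 notes. Position-3 pitches of the 3 shown cells: Ab4, Eb4, Bb3.
Carrying that down a 4th forward: F3 → C3.

C3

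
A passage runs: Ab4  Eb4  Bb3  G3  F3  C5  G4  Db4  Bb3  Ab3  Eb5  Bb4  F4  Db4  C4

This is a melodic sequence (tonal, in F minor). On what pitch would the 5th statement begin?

The 5-note cells begin on Ab4, C5, Eb5 — each up a 3rd from the last.
Continuing: G5 → Bb5. Statement 5 starts on Bb5.

Bb5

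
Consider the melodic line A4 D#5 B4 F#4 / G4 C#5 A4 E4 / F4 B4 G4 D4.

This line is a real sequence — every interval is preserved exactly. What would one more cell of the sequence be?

Eb4 A4 F4 C4

Taking 4-note groups, the heads are A4, G4, F4: the pattern moves down a 2nd.
From Eb4 the exact shape gives Eb4 A4 F4 C4.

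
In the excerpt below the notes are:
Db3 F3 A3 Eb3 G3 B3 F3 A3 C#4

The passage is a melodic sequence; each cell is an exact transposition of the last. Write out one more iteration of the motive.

G3 B3 D#4

Taking 3-note groups, the heads are Db3, Eb3, F3: the pattern moves up a 2nd.
So cell 4 is G3 B3 D#4.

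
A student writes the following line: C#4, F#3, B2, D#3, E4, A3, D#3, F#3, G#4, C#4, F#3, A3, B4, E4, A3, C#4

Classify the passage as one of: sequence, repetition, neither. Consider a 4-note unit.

Each 4-note cell is the previous one transposed up a 3rd.

sequence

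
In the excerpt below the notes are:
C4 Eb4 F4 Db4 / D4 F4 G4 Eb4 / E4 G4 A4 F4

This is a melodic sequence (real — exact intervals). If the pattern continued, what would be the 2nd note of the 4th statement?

A4

The unit is 4 notes. Position-2 pitches of the 3 shown cells: Eb4, F4, G4.
From G4, up a 2nd gives A4.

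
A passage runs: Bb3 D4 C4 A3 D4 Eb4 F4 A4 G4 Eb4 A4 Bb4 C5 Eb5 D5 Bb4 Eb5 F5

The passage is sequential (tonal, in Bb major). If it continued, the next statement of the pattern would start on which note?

G5

With a 6-note motive the entries are Bb3, F4, C5, each up a 5th from the previous.
The next head, up a 5th from C5, is G5.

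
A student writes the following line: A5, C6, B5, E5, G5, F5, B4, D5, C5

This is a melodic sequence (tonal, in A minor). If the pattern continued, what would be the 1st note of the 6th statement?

Grouping in 3s, the 1st note of each cell is A5, E5, B4.
Carrying that down a 4th forward: F4 → C4 → G3.

G3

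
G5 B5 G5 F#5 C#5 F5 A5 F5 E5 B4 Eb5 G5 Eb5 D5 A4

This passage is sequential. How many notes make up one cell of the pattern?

5

There are 15 notes; a 5-note unit gives 3 cells:
G5 B5 G5 F#5 C#5 | F5 A5 F5 E5 B4 | Eb5 G5 Eb5 D5 A4
Every group is a transposition down a 2nd of the one before; no shorter unit works.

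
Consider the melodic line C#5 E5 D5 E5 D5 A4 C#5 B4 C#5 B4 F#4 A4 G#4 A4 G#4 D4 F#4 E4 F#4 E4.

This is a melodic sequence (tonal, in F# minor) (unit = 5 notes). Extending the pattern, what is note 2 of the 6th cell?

B3

The unit is 5 notes. Position-2 pitches of the 4 shown cells: E5, C#5, A4, F#4.
Each moves down a 3rd. Continuing: D4 → B3.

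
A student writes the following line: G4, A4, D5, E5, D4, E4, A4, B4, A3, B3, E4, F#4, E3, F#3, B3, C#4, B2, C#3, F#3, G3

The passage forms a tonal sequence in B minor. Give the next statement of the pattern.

With a 4-note motive the entries are G4, D4, A3, E3, B2, each down a 4th from the previous.
Statement 6 starts on F#2 and keeps the same diatonic contour: F#2 G2 C#3 D3.

F#2 G2 C#3 D3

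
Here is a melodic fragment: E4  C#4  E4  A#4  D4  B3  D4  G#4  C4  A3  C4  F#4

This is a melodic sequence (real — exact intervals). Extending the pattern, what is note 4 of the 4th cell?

E4

Grouping in 4s, the 4th note of each cell is A#4, G#4, F#4.
One more down a 2nd gives E4.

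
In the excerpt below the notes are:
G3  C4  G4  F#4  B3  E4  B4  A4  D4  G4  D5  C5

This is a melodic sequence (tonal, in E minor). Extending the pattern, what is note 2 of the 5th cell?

D5

The unit is 4 notes. Position-2 pitches of the 3 shown cells: C4, E4, G4.
Extending up a 3rd: B4 → D5.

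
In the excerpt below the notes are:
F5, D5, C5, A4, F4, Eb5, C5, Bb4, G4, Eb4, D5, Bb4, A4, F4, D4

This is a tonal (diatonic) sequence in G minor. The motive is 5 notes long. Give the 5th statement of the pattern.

The 5-note cells begin on F5, Eb5, D5 — each down a 2nd from the last.
Continuing the starts: C5 → Bb4.
So cell 5 is Bb4 G4 F4 D4 Bb3.

Bb4 G4 F4 D4 Bb3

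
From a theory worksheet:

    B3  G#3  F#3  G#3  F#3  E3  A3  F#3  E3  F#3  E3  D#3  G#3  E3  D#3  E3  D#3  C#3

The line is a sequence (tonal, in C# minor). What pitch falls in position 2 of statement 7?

With 6-note cells, note 2 of each statement runs G#3, F#3, E3.
Carrying that down a 2nd forward: D#3 → C#3 → B2 → A2.

A2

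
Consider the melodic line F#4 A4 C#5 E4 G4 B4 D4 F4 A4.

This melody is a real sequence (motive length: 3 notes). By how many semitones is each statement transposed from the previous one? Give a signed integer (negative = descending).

-2

Unit = 3 notes; the statements start on F#4, E4, D4, moving down a 2nd each time.
F#4 to E4 spans -2 semitones.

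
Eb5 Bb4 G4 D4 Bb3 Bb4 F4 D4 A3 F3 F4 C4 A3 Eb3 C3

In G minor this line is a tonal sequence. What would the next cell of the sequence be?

C4 G3 Eb3 Bb2 G2

The 5-note cells begin on Eb5, Bb4, F4 — each down a 4th from the last.
From C4 the diatonic shape gives C4 G3 Eb3 Bb2 G2.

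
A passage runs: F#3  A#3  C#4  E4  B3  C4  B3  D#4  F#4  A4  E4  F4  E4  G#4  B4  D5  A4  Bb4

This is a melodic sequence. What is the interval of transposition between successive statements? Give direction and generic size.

up a 4th

With a 6-note motive the entries are F#3, B3, E4, each up a 4th from the previous.
From F#3 to B3: up a 4th.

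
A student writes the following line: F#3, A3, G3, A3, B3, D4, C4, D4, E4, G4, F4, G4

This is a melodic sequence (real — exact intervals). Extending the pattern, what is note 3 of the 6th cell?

With 4-note cells, note 3 of each statement runs G3, C4, F4.
Each moves up a 4th. Continuing: Bb4 → Eb5 → Ab5.

Ab5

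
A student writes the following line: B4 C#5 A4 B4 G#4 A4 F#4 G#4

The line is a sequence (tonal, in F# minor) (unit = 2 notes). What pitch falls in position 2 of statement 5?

F#4

With 2-note cells, note 2 of each statement runs C#5, B4, A4, G#4.
From G#4, down a 2nd gives F#4.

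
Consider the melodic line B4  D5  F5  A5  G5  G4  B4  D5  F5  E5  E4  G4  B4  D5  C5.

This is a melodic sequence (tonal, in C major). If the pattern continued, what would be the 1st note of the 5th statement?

Grouping in 5s, the 1st note of each cell is B4, G4, E4.
Extending down a 3rd: C4 → A3.

A3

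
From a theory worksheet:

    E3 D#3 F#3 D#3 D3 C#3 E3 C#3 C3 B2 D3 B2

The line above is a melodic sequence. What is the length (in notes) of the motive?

4

Try groups of 4 (3 cells in 12 notes):
E3 D#3 F#3 D#3 | D3 C#3 E3 C#3 | C3 B2 D3 B2
Every group is a transposition down a 2nd of the one before; no shorter unit works.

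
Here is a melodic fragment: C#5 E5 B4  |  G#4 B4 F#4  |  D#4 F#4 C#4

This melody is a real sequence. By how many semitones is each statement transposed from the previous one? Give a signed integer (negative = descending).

Unit = 3 notes; the statements start on C#5, G#4, D#4, moving down a 4th each time.
C#5→G#4 is 68 − 73 = -5 semitones.

-5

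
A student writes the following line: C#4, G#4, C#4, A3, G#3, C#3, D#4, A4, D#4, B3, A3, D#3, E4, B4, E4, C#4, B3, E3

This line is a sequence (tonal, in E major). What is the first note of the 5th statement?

Taking 6-note groups, the heads are C#4, D#4, E4: the pattern moves up a 2nd.
Extending the heads up a 2nd: F#4 → G#4.

G#4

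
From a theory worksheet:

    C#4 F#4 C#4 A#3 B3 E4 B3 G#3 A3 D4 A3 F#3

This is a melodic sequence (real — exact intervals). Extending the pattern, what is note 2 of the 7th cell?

Grouping in 4s, the 2nd note of each cell is F#4, E4, D4.
Carrying that down a 2nd forward: C4 → Bb3 → Ab3 → Gb3.

Gb3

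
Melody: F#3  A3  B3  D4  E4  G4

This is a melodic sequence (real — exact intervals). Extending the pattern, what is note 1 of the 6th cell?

G5

With 2-note cells, note 1 of each statement runs F#3, B3, E4.
Carrying that up a 4th forward: A4 → D5 → G5.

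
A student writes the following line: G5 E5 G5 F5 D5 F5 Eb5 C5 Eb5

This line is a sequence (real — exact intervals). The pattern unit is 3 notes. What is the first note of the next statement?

Unit = 3 notes; the statements start on G5, F5, Eb5, moving down a 2nd each time.
One more step down a 2nd gives Db5.

Db5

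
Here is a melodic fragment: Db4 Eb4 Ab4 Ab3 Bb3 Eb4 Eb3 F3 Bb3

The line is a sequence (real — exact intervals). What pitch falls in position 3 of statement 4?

F3

Grouping in 3s, the 3rd note of each cell is Ab4, Eb4, Bb3.
One more down a 4th gives F3.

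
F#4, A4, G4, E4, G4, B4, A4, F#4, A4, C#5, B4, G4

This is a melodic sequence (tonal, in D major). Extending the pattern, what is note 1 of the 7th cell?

With 4-note cells, note 1 of each statement runs F#4, G4, A4.
Each moves up a 2nd. Continuing: B4 → C#5 → D5 → E5.

E5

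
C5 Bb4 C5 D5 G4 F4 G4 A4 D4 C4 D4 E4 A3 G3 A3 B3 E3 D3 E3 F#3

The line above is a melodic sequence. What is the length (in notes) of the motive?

4

20 notes total. Splitting into 5 groups of 4:
C5 Bb4 C5 D5 | G4 F4 G4 A4 | D4 C4 D4 E4 | A3 G3 A3 B3 | E3 D3 E3 F#3
That's a consistent down a 4th shift per cell, and no other grouping gives one.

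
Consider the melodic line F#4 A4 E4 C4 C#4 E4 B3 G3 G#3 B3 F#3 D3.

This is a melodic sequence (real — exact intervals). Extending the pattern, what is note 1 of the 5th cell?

A#2

With 4-note cells, note 1 of each statement runs F#4, C#4, G#3.
Each moves down a 4th. Continuing: D#3 → A#2.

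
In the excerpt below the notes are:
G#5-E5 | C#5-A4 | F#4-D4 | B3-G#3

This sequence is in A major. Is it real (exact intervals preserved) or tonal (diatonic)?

tonal

Every note is diatonic to A major.
Cell 1 has -4 semitones from note 1 to 2, but cell 4 has -3 — the interval quality changes while the contour stays the same, which is the hallmark of a tonal sequence.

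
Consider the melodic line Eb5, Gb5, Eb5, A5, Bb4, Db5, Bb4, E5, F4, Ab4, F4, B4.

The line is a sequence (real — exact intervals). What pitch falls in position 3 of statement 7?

A2

With 4-note cells, note 3 of each statement runs Eb5, Bb4, F4.
Extending down a 4th: C4 → G3 → D3 → A2.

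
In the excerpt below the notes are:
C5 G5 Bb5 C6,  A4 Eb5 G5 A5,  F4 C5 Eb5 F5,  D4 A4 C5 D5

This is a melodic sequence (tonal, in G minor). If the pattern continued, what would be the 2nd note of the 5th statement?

F4

Grouping in 4s, the 2nd note of each cell is G5, Eb5, C5, A4.
One more down a 3rd gives F4.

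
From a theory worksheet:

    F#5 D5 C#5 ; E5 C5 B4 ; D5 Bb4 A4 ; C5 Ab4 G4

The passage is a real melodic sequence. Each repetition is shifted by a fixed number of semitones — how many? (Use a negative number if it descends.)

-2

With a 3-note motive the entries are F#5, E5, D5, C5, each down a 2nd from the previous.
F#5→E5 is 76 − 78 = -2 semitones.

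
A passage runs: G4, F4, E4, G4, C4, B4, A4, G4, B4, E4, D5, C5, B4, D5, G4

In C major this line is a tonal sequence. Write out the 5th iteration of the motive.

With a 5-note motive the entries are G4, B4, D5, each up a 3rd from the previous.
Extending up a 3rd: F5 → A5.
From A5 the diatonic shape gives A5 G5 F5 A5 D5.

A5 G5 F5 A5 D5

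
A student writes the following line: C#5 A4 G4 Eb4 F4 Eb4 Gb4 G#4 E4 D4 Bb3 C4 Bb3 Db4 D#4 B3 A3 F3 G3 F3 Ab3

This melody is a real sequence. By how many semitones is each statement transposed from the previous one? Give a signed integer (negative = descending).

Unit = 7 notes; the statements start on C#5, G#4, D#4, moving down a 4th each time.
Counting half-steps from C#5 to G#4: -5.

-5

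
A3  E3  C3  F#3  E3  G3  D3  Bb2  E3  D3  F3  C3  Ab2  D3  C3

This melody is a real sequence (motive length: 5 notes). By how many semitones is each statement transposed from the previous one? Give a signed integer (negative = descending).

-2

Taking 5-note groups, the heads are A3, G3, F3: the pattern moves down a 2nd.
Counting half-steps from A3 to G3: -2.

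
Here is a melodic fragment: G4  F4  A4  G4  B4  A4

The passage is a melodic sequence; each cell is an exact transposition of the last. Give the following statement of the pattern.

Unit = 2 notes; the statements start on G4, A4, B4, moving up a 2nd each time.
Statement 4 starts on C#5 and keeps the same exact contour: C#5 B4.

C#5 B4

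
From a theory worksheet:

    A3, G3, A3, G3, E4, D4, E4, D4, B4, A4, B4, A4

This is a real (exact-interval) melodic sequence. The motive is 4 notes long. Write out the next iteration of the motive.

The 4-note cells begin on A3, E4, B4 — each up a 5th from the last.
From F#5 the exact shape gives F#5 E5 F#5 E5.

F#5 E5 F#5 E5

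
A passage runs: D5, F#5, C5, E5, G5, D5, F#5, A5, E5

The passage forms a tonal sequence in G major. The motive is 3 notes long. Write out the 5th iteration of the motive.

With a 3-note motive the entries are D5, E5, F#5, each up a 2nd from the previous.
Continuing the starts: G5 → A5.
Statement 5 starts on A5 and keeps the same diatonic contour: A5 C6 G5.

A5 C6 G5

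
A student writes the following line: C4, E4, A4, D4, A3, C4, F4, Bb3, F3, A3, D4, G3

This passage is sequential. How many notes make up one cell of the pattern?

There are 12 notes; a 4-note unit gives 3 cells:
C4 E4 A4 D4 | A3 C4 F4 Bb3 | F3 A3 D4 G3
Each cell is the previous one down a 3rd — so the unit is 4 notes.

4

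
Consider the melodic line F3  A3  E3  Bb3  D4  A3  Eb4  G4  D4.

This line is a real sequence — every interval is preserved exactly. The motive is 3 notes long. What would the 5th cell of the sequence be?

Db5 F5 C5

Unit = 3 notes; the statements start on F3, Bb3, Eb4, moving up a 4th each time.
Continuing the starts: Ab4 → Db5.
Statement 5 starts on Db5 and keeps the same exact contour: Db5 F5 C5.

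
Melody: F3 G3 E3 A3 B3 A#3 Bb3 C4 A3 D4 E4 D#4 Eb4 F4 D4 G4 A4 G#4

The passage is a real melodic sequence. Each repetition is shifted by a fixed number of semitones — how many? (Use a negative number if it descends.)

5

With a 6-note motive the entries are F3, Bb3, Eb4, each up a 4th from the previous.
Counting half-steps from F3 to Bb3: 5.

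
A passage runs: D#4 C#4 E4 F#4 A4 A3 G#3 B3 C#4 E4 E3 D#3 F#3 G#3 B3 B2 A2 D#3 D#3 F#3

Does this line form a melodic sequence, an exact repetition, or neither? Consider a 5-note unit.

neither

Note 3 of cell 4 is D#3; if this were a sequence it would be C#3. No unit length gives a consistent transposition pattern.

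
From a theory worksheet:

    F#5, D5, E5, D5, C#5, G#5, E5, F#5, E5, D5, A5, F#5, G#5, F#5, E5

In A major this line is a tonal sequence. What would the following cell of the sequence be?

Unit = 5 notes; the statements start on F#5, G#5, A5, moving up a 2nd each time.
So cell 4 is B5 G#5 A5 G#5 F#5.

B5 G#5 A5 G#5 F#5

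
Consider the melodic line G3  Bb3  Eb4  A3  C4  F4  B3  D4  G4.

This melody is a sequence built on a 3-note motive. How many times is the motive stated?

3

9 notes in groups of 3 gives 9/3 = 3 statements.
Starts: G3, A3, B3 — each up a 2nd.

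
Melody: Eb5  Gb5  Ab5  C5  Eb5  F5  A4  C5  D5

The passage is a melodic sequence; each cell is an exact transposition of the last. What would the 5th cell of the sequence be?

D#4 F#4 G#4

Taking 3-note groups, the heads are Eb5, C5, A4: the pattern moves down a 3rd.
Continuing the starts: F#4 → D#4.
Statement 5 starts on D#4 and keeps the same exact contour: D#4 F#4 G#4.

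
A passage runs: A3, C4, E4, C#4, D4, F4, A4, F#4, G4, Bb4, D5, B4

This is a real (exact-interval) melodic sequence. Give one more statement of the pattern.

The 4-note cells begin on A3, D4, G4 — each up a 4th from the last.
Statement 4 starts on C5 and keeps the same exact contour: C5 Eb5 G5 E5.

C5 Eb5 G5 E5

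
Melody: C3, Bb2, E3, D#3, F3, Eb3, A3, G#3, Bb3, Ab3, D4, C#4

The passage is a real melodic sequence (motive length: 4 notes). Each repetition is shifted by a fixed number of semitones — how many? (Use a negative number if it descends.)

5

The 4-note cells begin on C3, F3, Bb3 — each up a 4th from the last.
C3 to F3 spans +5 semitones.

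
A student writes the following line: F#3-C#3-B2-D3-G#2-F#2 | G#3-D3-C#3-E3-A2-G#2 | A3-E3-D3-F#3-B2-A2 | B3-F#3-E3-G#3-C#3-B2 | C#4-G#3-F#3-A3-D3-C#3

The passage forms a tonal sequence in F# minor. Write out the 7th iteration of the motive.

Taking 6-note groups, the heads are F#3, G#3, A3, B3, C#4: the pattern moves up a 2nd.
Continuing the starts: D4 → E4.
From E4 the diatonic shape gives E4 B3 A3 C#4 F#3 E3.

E4 B3 A3 C#4 F#3 E3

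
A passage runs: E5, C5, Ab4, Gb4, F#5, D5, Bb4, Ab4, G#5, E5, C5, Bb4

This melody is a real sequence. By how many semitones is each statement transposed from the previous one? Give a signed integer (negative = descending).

2

Unit = 4 notes; the statements start on E5, F#5, G#5, moving up a 2nd each time.
E5 to F#5 spans +2 semitones.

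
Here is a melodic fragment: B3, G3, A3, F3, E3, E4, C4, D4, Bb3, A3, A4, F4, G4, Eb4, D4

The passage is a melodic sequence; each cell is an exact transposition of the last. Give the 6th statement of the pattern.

C6 Ab5 Bb5 Gb5 F5

The 5-note cells begin on B3, E4, A4 — each up a 4th from the last.
Extending up a 4th: D5 → G5 → C6.
Statement 6 starts on C6 and keeps the same exact contour: C6 Ab5 Bb5 Gb5 F5.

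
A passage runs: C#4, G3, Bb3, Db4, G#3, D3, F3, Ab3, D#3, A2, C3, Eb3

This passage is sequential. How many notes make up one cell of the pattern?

There are 12 notes; a 4-note unit gives 3 cells:
C#4 G3 Bb3 Db4 | G#3 D3 F3 Ab3 | D#3 A2 C3 Eb3
Every group is a transposition down a 4th of the one before; no shorter unit works.

4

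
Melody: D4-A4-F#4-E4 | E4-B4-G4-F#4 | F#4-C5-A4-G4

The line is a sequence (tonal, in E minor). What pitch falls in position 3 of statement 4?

B4

With 4-note cells, note 3 of each statement runs F#4, G4, A4.
Each moves up a 2nd; the next is B4.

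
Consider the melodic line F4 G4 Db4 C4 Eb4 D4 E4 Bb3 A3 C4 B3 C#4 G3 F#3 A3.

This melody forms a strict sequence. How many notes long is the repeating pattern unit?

5

15 notes total. Splitting into 3 groups of 5:
F4 G4 Db4 C4 Eb4 | D4 E4 Bb3 A3 C4 | B3 C#4 G3 F#3 A3
Every group is a transposition down a 3rd of the one before; no shorter unit works.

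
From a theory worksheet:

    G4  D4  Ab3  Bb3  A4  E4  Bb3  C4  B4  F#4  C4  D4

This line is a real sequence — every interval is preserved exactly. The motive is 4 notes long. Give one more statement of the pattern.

Unit = 4 notes; the statements start on G4, A4, B4, moving up a 2nd each time.
From C#5 the exact shape gives C#5 G#4 D4 E4.

C#5 G#4 D4 E4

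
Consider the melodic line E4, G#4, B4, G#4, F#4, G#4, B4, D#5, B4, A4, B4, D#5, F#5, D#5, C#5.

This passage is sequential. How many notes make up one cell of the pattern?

5

15 notes total. Splitting into 3 groups of 5:
E4 G#4 B4 G#4 F#4 | G#4 B4 D#5 B4 A4 | B4 D#5 F#5 D#5 C#5
That's a consistent up a 3rd shift per cell, and no other grouping gives one.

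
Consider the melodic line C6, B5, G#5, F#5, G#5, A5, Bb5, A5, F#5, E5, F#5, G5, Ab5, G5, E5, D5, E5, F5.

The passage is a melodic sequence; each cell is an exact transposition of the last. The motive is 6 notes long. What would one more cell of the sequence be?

Gb5 F5 D5 C5 D5 Eb5

Unit = 6 notes; the statements start on C6, Bb5, Ab5, moving down a 2nd each time.
From Gb5 the exact shape gives Gb5 F5 D5 C5 D5 Eb5.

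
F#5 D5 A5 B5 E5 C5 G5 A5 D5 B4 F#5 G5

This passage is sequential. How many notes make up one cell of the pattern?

Try groups of 4 (3 cells in 12 notes):
F#5 D5 A5 B5 | E5 C5 G5 A5 | D5 B4 F#5 G5
That's a consistent down a 2nd shift per cell, and no other grouping gives one.

4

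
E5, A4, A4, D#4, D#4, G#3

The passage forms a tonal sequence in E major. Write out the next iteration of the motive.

G#3 C#3

The 2-note cells begin on E5, A4, D#4 — each down a 5th from the last.
Statement 4 starts on G#3 and keeps the same diatonic contour: G#3 C#3.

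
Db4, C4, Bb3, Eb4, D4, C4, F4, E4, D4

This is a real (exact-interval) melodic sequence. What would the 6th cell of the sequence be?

The 3-note cells begin on Db4, Eb4, F4 — each up a 2nd from the last.
Continuing the starts: G4 → A4 → B4.
From B4 the exact shape gives B4 A#4 G#4.

B4 A#4 G#4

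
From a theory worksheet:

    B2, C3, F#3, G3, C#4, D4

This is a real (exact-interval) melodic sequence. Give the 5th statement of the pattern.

Unit = 2 notes; the statements start on B2, F#3, C#4, moving up a 5th each time.
Extending up a 5th: G#4 → D#5.
So cell 5 is D#5 E5.

D#5 E5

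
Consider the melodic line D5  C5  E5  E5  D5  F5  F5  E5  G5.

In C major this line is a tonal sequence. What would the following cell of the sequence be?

Taking 3-note groups, the heads are D5, E5, F5: the pattern moves up a 2nd.
From G5 the diatonic shape gives G5 F5 A5.

G5 F5 A5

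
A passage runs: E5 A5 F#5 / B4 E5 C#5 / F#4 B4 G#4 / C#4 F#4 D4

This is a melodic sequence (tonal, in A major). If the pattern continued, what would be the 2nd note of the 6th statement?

With 3-note cells, note 2 of each statement runs A5, E5, B4, F#4.
Carrying that down a 4th forward: C#4 → G#3.

G#3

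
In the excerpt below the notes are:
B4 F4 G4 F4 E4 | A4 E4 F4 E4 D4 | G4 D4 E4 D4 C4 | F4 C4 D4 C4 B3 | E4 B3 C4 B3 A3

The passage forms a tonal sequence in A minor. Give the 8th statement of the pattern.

Unit = 5 notes; the statements start on B4, A4, G4, F4, E4, moving down a 2nd each time.
Extending down a 2nd: D4 → C4 → B3.
From B3 the diatonic shape gives B3 F3 G3 F3 E3.

B3 F3 G3 F3 E3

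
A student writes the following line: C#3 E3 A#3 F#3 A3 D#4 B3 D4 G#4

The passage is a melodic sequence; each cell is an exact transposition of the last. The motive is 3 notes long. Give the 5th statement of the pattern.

A4 C5 F#5

With a 3-note motive the entries are C#3, F#3, B3, each up a 4th from the previous.
Carrying on: E4 → A4.
From A4 the exact shape gives A4 C5 F#5.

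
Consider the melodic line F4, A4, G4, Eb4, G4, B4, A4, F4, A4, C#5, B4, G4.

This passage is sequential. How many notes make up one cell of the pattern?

4

12 notes total. Splitting into 3 groups of 4:
F4 A4 G4 Eb4 | G4 B4 A4 F4 | A4 C#5 B4 G4
Every group is a transposition up a 2nd of the one before; no shorter unit works.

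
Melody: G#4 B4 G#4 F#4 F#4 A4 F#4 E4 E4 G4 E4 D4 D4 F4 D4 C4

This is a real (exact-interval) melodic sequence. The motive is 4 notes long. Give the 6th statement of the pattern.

Unit = 4 notes; the statements start on G#4, F#4, E4, D4, moving down a 2nd each time.
Extending down a 2nd: C4 → Bb3.
Statement 6 starts on Bb3 and keeps the same exact contour: Bb3 Db4 Bb3 Ab3.

Bb3 Db4 Bb3 Ab3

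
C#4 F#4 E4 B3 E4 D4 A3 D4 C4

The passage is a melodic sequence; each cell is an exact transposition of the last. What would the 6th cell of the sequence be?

Eb3 Ab3 Gb3

Taking 3-note groups, the heads are C#4, B3, A3: the pattern moves down a 2nd.
Extending down a 2nd: G3 → F3 → Eb3.
Statement 6 starts on Eb3 and keeps the same exact contour: Eb3 Ab3 Gb3.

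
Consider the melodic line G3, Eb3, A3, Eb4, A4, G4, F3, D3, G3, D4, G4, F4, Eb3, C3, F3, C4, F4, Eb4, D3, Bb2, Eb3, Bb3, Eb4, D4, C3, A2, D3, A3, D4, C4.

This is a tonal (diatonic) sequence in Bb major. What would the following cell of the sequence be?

Bb2 G2 C3 G3 C4 Bb3

Unit = 6 notes; the statements start on G3, F3, Eb3, D3, C3, moving down a 2nd each time.
From Bb2 the diatonic shape gives Bb2 G2 C3 G3 C4 Bb3.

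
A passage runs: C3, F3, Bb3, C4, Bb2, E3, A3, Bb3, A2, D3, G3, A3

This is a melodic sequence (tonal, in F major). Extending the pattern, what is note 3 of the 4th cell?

F3

With 4-note cells, note 3 of each statement runs Bb3, A3, G3.
One more down a 2nd gives F3.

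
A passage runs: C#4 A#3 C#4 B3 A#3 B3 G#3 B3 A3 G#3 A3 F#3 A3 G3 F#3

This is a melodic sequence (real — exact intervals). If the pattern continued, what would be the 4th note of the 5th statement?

Grouping in 5s, the 4th note of each cell is B3, A3, G3.
Carrying that down a 2nd forward: F3 → Eb3.

Eb3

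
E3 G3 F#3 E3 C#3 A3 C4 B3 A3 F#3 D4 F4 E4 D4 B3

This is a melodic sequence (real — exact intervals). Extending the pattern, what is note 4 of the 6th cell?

With 5-note cells, note 4 of each statement runs E3, A3, D4.
Carrying that up a 4th forward: G4 → C5 → F5.

F5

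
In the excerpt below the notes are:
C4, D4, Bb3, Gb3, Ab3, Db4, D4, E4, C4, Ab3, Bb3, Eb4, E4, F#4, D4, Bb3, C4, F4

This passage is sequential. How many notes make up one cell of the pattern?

There are 18 notes; a 6-note unit gives 3 cells:
C4 D4 Bb3 Gb3 Ab3 Db4 | D4 E4 C4 Ab3 Bb3 Eb4 | E4 F#4 D4 Bb3 C4 F4
That's a consistent up a 2nd shift per cell, and no other grouping gives one.

6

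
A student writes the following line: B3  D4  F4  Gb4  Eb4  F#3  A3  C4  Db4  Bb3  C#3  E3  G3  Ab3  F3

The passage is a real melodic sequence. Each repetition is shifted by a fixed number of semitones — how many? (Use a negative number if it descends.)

-5

With a 5-note motive the entries are B3, F#3, C#3, each down a 4th from the previous.
B3 to F#3 spans -5 semitones.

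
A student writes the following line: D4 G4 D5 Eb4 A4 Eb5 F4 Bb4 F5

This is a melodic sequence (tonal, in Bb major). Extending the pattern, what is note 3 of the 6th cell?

With 3-note cells, note 3 of each statement runs D5, Eb5, F5.
Carrying that up a 2nd forward: G5 → A5 → Bb5.

Bb5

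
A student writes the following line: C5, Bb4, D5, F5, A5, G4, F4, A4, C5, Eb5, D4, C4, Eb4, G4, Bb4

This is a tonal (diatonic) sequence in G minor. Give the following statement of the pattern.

Taking 5-note groups, the heads are C5, G4, D4: the pattern moves down a 4th.
So cell 4 is A3 G3 Bb3 D4 F4.

A3 G3 Bb3 D4 F4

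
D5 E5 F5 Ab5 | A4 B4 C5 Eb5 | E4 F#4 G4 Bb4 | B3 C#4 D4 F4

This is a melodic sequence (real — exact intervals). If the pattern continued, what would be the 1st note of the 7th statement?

Grouping in 4s, the 1st note of each cell is D5, A4, E4, B3.
Carrying that down a 4th forward: F#3 → C#3 → G#2.

G#2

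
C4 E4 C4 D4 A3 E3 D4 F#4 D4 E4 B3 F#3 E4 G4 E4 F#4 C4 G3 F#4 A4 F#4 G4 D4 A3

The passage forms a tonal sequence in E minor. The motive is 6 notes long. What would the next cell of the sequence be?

G4 B4 G4 A4 E4 B3

Taking 6-note groups, the heads are C4, D4, E4, F#4: the pattern moves up a 2nd.
From G4 the diatonic shape gives G4 B4 G4 A4 E4 B3.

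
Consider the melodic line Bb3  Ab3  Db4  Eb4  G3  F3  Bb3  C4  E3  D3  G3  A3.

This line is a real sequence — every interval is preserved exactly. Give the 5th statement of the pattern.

A#2 G#2 C#3 D#3

The 4-note cells begin on Bb3, G3, E3 — each down a 3rd from the last.
Continuing the starts: C#3 → A#2.
Statement 5 starts on A#2 and keeps the same exact contour: A#2 G#2 C#3 D#3.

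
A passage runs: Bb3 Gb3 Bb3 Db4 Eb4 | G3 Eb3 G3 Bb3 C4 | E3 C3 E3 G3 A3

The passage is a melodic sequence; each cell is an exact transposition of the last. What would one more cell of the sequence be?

The 5-note cells begin on Bb3, G3, E3 — each down a 3rd from the last.
Statement 4 starts on C#3 and keeps the same exact contour: C#3 A2 C#3 E3 F#3.

C#3 A2 C#3 E3 F#3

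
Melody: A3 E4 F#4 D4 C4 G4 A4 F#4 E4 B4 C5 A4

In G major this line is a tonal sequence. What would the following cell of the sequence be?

G4 D5 E5 C5

Unit = 4 notes; the statements start on A3, C4, E4, moving up a 3rd each time.
So cell 4 is G4 D5 E5 C5.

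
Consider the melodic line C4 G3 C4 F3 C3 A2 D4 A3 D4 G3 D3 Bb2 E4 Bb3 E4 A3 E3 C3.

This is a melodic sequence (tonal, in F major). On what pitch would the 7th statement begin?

Unit = 6 notes; the statements start on C4, D4, E4, moving up a 2nd each time.
Continuing: F4 → G4 → A4 → Bb4. Statement 7 starts on Bb4.

Bb4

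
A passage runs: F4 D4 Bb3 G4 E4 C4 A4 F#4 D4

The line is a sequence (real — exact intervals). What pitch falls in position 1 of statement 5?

C#5

With 3-note cells, note 1 of each statement runs F4, G4, A4.
Carrying that up a 2nd forward: B4 → C#5.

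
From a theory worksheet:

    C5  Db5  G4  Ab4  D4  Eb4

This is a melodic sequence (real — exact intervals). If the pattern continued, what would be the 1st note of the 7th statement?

The unit is 2 notes. Position-1 pitches of the 3 shown cells: C5, G4, D4.
Extending down a 4th: A3 → E3 → B2 → F#2.

F#2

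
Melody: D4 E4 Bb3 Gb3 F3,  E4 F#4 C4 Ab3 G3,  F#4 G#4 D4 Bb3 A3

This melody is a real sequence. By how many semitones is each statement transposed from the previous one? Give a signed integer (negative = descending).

2

Taking 5-note groups, the heads are D4, E4, F#4: the pattern moves up a 2nd.
D4 to E4 spans +2 semitones.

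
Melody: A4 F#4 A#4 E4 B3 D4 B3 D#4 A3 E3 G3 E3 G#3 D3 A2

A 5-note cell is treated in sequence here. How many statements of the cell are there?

3

15 notes in groups of 5 gives 15/5 = 3 statements.
Starts: A4, D4, G3 — each down a 5th.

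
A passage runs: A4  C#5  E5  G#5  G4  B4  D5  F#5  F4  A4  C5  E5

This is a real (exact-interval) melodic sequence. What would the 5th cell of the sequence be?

The 4-note cells begin on A4, G4, F4 — each down a 2nd from the last.
Extending down a 2nd: Eb4 → Db4.
From Db4 the exact shape gives Db4 F4 Ab4 C5.

Db4 F4 Ab4 C5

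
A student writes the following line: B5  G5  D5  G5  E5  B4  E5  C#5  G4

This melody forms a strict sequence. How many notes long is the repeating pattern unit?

3

Try groups of 3 (3 cells in 9 notes):
B5 G5 D5 | G5 E5 B4 | E5 C#5 G4
That's a consistent down a 3rd shift per cell, and no other grouping gives one.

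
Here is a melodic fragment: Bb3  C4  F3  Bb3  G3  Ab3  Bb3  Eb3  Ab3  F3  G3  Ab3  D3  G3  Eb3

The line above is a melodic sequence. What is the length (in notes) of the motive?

5

There are 15 notes; a 5-note unit gives 3 cells:
Bb3 C4 F3 Bb3 G3 | Ab3 Bb3 Eb3 Ab3 F3 | G3 Ab3 D3 G3 Eb3
Each cell is the previous one down a 2nd — so the unit is 5 notes.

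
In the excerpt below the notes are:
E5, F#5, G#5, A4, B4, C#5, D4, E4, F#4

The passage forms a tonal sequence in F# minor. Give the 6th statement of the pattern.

Unit = 3 notes; the statements start on E5, A4, D4, moving down a 5th each time.
Carrying on: G#3 → C#3 → F#2.
From F#2 the diatonic shape gives F#2 G#2 A2.

F#2 G#2 A2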